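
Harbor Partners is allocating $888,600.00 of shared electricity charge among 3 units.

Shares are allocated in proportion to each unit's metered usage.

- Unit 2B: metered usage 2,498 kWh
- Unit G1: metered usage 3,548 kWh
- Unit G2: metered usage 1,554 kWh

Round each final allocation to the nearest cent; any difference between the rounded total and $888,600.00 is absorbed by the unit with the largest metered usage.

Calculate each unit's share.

Unit 2B: $292,068.79 · Unit G1: $414,835.89 · Unit G2: $181,695.32

Sum of metered usage: 2,498 + 3,548 + 1,554 = 7,600.
Proportional shares: Unit 2B 292,068.7895; Unit G1 414,835.8947; Unit G2 181,695.3158.
Rounded to nearest cent: Unit 2B $292,068.79; Unit G1 $414,835.89; Unit G2 $181,695.32. Sum = $888,600.00.
No rounding difference to absorb.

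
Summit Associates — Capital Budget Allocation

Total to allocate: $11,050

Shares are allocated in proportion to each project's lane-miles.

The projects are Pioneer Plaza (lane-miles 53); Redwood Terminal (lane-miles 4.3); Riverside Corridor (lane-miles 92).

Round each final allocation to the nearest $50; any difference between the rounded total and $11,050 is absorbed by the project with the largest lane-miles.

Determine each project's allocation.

Sum of lane-miles: 53 + 4.3 + 92 = 149.3.
Raw shares: Pioneer Plaza 3,922.64; Redwood Terminal 318.25; Riverside Corridor 6,809.11.
After rounding ($50): Pioneer Plaza $3,900; Redwood Terminal $300; Riverside Corridor $6,800. Sum = $11,000.
Difference $11,050 − $11,000 = +$50 applied to largest lane-miles (Riverside Corridor): Riverside Corridor becomes $6,850.

Pioneer Plaza: $3,900 · Redwood Terminal: $300 · Riverside Corridor: $6,850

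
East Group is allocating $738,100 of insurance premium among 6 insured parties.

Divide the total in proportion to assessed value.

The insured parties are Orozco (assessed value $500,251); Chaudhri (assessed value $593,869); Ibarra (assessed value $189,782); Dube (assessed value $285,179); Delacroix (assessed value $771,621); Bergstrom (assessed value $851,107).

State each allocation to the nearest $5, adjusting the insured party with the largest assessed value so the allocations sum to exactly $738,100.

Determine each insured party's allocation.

Orozco: $115,680 · Chaudhri: $137,330 · Ibarra: $43,885 · Dube: $65,945 · Delacroix: $178,435 · Bergstrom: $196,825

Combined assessed value = 3,191,809.
Proportional shares: Orozco 500,251/3,191,809 × $738,100 = 115,682.13; Chaudhri 593,869/3,191,809 × $738,100 = 137,331.12; Ibarra 189,782/3,191,809 × $738,100 = 43,886.74; Dube 285,179/3,191,809 × $738,100 = 65,947.12; Delacroix 771,621/3,191,809 × $738,100 = 178,435.95; Bergstrom 851,107/3,191,809 × $738,100 = 196,816.94.
After rounding ($5): Orozco $115,680; Chaudhri $137,330; Ibarra $43,885; Dube $65,945; Delacroix $178,435; Bergstrom $196,815. Sum = $738,090.
Difference $738,100 − $738,090 = +$10 applied to largest assessed value (Bergstrom): Bergstrom becomes $196,825.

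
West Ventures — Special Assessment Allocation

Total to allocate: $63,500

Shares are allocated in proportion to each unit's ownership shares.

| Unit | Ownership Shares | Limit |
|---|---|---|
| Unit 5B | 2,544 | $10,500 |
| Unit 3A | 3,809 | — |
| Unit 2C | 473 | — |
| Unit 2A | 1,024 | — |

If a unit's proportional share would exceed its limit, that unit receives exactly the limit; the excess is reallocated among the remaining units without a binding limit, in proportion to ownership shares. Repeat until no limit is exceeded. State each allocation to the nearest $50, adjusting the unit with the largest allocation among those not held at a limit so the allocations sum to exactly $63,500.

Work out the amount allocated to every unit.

Sum of ownership shares: 7,850.
Pro-rata shares before constraints: Unit 5B 20,578.85; Unit 3A 30,811.66; Unit 2C 3,826.18; Unit 2A 8,283.31.
Held at cap: Unit 5B ($10,500); residual $53,000 reallocated over remaining ownership shares 5,306.
Shares after redistribution: Unit 3A 38,046.93 → $38,050; Unit 2C 4,724.65 → $4,700; Unit 2A 10,228.42 → $10,250.

Unit 5B: $10,500 · Unit 3A: $38,050 · Unit 2C: $4,700 · Unit 2A: $10,250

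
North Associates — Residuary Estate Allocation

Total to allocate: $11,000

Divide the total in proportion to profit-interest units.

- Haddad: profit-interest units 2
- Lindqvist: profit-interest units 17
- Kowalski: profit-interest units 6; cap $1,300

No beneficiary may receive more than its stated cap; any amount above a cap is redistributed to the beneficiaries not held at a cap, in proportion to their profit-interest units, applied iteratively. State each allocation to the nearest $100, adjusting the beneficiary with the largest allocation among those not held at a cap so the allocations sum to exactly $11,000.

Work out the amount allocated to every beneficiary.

Haddad: $1,000 | Lindqvist: $8,700 | Kowalski: $1,300

Combined profit-interest units = 25.
Unconstrained shares: Haddad 880.00; Lindqvist 7,480.00; Kowalski 2,640.00.
Held at cap: Kowalski ($1,300); remaining pool $9,700 reallocated over remaining profit-interest units 19.
Remaining shares: Haddad 1,021.05 → $1,000; Lindqvist 8,678.95 → $8,700.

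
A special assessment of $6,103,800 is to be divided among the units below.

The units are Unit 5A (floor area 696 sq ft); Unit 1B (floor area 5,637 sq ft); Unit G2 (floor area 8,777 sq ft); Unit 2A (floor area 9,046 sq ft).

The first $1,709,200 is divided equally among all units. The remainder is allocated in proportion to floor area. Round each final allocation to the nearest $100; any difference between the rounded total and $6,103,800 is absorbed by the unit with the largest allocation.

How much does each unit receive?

Equal tier: $1,709,200 ÷ 4 = $427,300 apiece.
Remainder $4,394,600 by floor area (total 24,156): Unit 5A 126,620.37 → $126,600; Unit 1B 1,025,515.82 → $1,025,500; Unit G2 1,596,762.88 → $1,596,800; Unit 2A 1,645,700.93 → $1,645,700.
Totals: Unit 5A $427,300 + $126,600 = $553,900; Unit 1B $427,300 + $1,025,500 = $1,452,800; Unit G2 $427,300 + $1,596,800 = $2,024,100; Unit 2A $427,300 + $1,645,700 = $2,073,000.

Unit 5A: $553,900; Unit 1B: $1,452,800; Unit G2: $2,024,100; Unit 2A: $2,073,000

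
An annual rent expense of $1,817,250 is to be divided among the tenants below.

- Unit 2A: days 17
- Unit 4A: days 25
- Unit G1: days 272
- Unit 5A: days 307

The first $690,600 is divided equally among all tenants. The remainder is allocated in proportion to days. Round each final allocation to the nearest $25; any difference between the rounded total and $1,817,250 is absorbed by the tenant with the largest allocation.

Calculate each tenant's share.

Unit 2A: $203,500 · Unit 4A: $218,000 · Unit G1: $666,125 · Unit 5A: $729,625

First tranche $690,600 split equally: $172,650 each.
Remainder $1,126,650 by days (total 621): Unit 2A 30,842.27 → $30,850; Unit 4A 45,356.28 → $45,350; Unit G1 493,476.33 → $493,475; Unit 5A 556,975.12 → $556,975.
Totals: Unit 2A $172,650 + $30,850 = $203,500; Unit 4A $172,650 + $45,350 = $218,000; Unit G1 $172,650 + $493,475 = $666,125; Unit 5A $172,650 + $556,975 = $729,625.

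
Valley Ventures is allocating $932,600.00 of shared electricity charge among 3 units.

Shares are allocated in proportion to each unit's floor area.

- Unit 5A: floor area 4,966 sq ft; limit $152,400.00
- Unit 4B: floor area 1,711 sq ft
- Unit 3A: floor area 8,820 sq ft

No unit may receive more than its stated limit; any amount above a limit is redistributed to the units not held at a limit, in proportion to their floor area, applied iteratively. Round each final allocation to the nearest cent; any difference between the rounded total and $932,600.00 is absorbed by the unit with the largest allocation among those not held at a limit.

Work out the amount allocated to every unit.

Unit 5A: $152,400.00 · Unit 4B: $126,761.20 · Unit 3A: $653,438.80

Total floor area = 15,497.
Pro-rata shares before constraints: Unit 5A 298,850.8486; Unit 4B 102,966.9355; Unit 3A 530,782.2159.
Capped: Unit 5A ($152,400.00); residual $780,200.00 reallocated over remaining floor area 10,531.
Redistributed shares: Unit 4B 126,761.2003 → $126,761.20; Unit 3A 653,438.7997 → $653,438.80.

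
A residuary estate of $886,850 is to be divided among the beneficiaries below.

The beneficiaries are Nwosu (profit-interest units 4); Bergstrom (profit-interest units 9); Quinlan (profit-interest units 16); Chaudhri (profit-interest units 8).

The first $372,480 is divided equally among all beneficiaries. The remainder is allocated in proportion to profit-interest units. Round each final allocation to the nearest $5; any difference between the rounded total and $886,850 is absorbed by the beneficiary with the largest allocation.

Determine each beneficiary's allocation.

First tranche $372,480 split equally: $93,120 each.
Remainder $514,370 by profit-interest units (total 37): Nwosu 55,607.57 → $55,610; Bergstrom 125,117.03 → $125,115; Quinlan 222,430.27 → $222,430; Chaudhri 111,215.14 → $111,215.
Totals: Nwosu $93,120 + $55,610 = $148,730; Bergstrom $93,120 + $125,115 = $218,235; Quinlan $93,120 + $222,430 = $315,550; Chaudhri $93,120 + $111,215 = $204,335.

Nwosu: $148,730 · Bergstrom: $218,235 · Quinlan: $315,550 · Chaudhri: $204,335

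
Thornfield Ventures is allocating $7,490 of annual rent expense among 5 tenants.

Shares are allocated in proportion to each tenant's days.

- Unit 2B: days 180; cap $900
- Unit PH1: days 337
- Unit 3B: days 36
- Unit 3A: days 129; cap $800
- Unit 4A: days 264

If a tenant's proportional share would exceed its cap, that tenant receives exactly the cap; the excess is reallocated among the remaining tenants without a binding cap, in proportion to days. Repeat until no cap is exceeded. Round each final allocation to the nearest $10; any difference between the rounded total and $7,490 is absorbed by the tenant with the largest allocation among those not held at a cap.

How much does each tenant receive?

Sum of days: 946.
Proportional shares (ignoring caps): Unit 2B 1,425.16; Unit PH1 2,668.21; Unit 3B 285.03; Unit 3A 1,021.36; Unit 4A 2,090.23.
Cap binds for Unit 2B ($900), Unit 3A ($800); residual $5,790 reallocated over remaining days 637.
Redistributed shares: Unit PH1 3,063.16 → $3,060; Unit 3B 327.22 → $330; Unit 4A 2,399.62 → $2,400.

Unit 2B: $900 | Unit PH1: $3,060 | Unit 3B: $330 | Unit 3A: $800 | Unit 4A: $2,400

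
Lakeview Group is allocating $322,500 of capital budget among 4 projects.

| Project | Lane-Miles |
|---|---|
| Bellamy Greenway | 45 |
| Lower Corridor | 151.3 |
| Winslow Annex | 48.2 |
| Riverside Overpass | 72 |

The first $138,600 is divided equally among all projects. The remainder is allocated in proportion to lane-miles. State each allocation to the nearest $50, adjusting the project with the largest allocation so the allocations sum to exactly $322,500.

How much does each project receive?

Equal tier: $138,600 ÷ 4 = $34,650 apiece.
Remainder $183,900 by lane-miles (total 316.5): Bellamy Greenway 26,146.92 → $26,150; Lower Corridor 87,911.75 → $87,900; Winslow Annex 28,006.26 → $28,000; Riverside Overpass 41,835.07 → $41,850.
Totals: Bellamy Greenway $34,650 + $26,150 = $60,800; Lower Corridor $34,650 + $87,900 = $122,550; Winslow Annex $34,650 + $28,000 = $62,650; Riverside Overpass $34,650 + $41,850 = $76,500.

Bellamy Greenway: $60,800; Lower Corridor: $122,550; Winslow Annex: $62,650; Riverside Overpass: $76,500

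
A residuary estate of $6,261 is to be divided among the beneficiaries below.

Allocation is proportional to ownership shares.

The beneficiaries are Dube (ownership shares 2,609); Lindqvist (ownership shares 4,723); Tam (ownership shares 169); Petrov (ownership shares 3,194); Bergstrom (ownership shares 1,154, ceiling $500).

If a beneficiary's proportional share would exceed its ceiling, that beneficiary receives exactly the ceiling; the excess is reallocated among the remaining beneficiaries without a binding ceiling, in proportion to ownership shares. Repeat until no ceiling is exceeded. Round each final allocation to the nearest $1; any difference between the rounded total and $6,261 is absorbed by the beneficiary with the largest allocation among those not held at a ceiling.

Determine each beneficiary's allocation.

Ownership shares total: 11,849.
Proportional shares (ignoring caps): Dube 1,378.59; Lindqvist 2,495.63; Tam 89.30; Petrov 1,687.71; Bergstrom 609.77.
Cap binds for Bergstrom ($500); remaining pool $5,761 reallocated over remaining ownership shares 10,695.
Redistributed shares: Dube 1,405.37 → $1,405; Lindqvist 2,544.11 → $2,544; Tam 91.03 → $91; Petrov 1,720.49 → $1,720.
Rounding difference +$1 applied to Lindqvist → $2,545.

Dube: $1,405; Lindqvist: $2,545; Tam: $91; Petrov: $1,720; Bergstrom: $500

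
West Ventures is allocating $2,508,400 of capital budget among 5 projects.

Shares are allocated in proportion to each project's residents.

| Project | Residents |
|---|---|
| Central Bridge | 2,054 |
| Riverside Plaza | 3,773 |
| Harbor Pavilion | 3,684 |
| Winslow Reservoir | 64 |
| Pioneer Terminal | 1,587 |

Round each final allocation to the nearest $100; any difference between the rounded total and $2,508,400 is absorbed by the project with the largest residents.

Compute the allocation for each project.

Central Bridge: $461,600 | Riverside Plaza: $847,900 | Harbor Pavilion: $827,900 | Winslow Reservoir: $14,400 | Pioneer Terminal: $356,600

Total residents = 2,054 + 3,773 + 3,684 + 64 + 1,587 = 11,162.
Unrounded shares: Central Bridge 461,588.75; Riverside Plaza 847,894.03; Harbor Pavilion 827,893.35; Winslow Reservoir 14,382.51; Pioneer Terminal 356,641.35.
After rounding ($100): Central Bridge $461,600; Riverside Plaza $847,900; Harbor Pavilion $827,900; Winslow Reservoir $14,400; Pioneer Terminal $356,600. Sum = $2,508,400.
Sum already equals the total — no adjustment.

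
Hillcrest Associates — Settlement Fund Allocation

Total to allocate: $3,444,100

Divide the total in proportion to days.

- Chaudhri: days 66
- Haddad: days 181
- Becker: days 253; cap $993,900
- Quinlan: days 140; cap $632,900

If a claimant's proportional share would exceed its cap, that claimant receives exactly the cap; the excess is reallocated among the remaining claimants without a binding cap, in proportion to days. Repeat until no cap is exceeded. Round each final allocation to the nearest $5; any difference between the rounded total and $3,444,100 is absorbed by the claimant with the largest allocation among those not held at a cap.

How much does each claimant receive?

Chaudhri: $485,595 · Haddad: $1,331,705 · Becker: $993,900 · Quinlan: $632,900

Sum of days: 640.
Pro-rata shares before constraints: Chaudhri 355,172.81; Haddad 974,034.53; Becker 1,361,495.78; Quinlan 753,396.88.
Capped: Becker ($993,900), Quinlan ($632,900); balance $1,817,300 reallocated over remaining days 247.
Shares after redistribution: Chaudhri 485,594.33 → $485,595; Haddad 1,331,705.67 → $1,331,705.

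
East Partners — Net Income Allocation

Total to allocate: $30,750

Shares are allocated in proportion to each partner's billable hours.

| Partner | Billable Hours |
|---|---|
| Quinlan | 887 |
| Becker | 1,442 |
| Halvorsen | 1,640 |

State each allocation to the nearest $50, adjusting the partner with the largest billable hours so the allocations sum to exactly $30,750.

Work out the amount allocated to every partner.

Billable hours total: 3,969.
Pro-rata amounts: Quinlan 887/3,969 × $30,750 = 6,872.07; Becker 1,442/3,969 × $30,750 = 11,171.96; Halvorsen 1,640/3,969 × $30,750 = 12,705.97.
Rounded to nearest $50: Quinlan $6,850; Becker $11,150; Halvorsen $12,700. Sum = $30,700.
Difference $30,750 − $30,700 = +$50 applied to largest billable hours (Halvorsen): Halvorsen becomes $12,750.

Quinlan: $6,850; Becker: $11,150; Halvorsen: $12,750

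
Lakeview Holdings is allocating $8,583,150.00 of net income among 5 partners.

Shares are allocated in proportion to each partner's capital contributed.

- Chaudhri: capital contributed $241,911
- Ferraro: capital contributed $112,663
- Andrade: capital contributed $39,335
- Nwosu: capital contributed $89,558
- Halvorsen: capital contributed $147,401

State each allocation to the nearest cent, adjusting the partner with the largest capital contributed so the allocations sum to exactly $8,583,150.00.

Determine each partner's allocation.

Capital contributed total: 241,911 + 112,663 + 39,335 + 89,558 + 147,401 = 630,868.
Proportional shares: Chaudhri 3,291,272.3417; Ferraro 1,532,814.1996; Andrade 535,164.5752; Nwosu 1,218,463.6845; Halvorsen 2,005,435.1990.
Rounded to nearest cent: Chaudhri $3,291,272.34; Ferraro $1,532,814.20; Andrade $535,164.58; Nwosu $1,218,463.68; Halvorsen $2,005,435.20. Sum = $8,583,150.00.
Rounded total matches; no reconciliation needed.

Chaudhri: $3,291,272.34; Ferraro: $1,532,814.20; Andrade: $535,164.58; Nwosu: $1,218,463.68; Halvorsen: $2,005,435.20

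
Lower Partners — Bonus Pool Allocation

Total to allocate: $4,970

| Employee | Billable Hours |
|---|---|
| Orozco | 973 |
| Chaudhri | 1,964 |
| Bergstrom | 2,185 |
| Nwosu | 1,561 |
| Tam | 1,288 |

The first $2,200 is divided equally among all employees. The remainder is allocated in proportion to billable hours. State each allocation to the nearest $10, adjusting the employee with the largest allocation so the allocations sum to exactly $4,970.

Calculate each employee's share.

Orozco: $780; Chaudhri: $1,120; Bergstrom: $1,200; Nwosu: $980; Tam: $890

First tranche $2,200 split equally: $440 each.
Remainder $2,770 by billable hours (total 7,971): Orozco 338.13 → $340; Chaudhri 682.51 → $680; Bergstrom 759.31 → $760; Nwosu 542.46 → $540; Tam 447.59 → $450.
Totals: Orozco $440 + $340 = $780; Chaudhri $440 + $680 = $1,120; Bergstrom $440 + $760 = $1,200; Nwosu $440 + $540 = $980; Tam $440 + $450 = $890.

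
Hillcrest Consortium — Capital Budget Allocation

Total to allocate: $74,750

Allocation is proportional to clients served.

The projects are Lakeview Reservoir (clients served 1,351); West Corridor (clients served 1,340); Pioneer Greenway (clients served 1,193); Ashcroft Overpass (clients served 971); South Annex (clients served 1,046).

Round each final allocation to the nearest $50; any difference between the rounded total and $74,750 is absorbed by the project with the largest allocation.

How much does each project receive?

Lakeview Reservoir: $17,150 · West Corridor: $16,950 · Pioneer Greenway: $15,100 · Ashcroft Overpass: $12,300 · South Annex: $13,250

Total clients served = 5,901.
Raw shares: Lakeview Reservoir 1,351/5,901 × $74,750 = 17,113.58; West Corridor 1,340/5,901 × $74,750 = 16,974.24; Pioneer Greenway 1,193/5,901 × $74,750 = 15,112.14; Ashcroft Overpass 971/5,901 × $74,750 = 12,299.99; South Annex 1,046/5,901 × $74,750 = 13,250.04.
After rounding ($50): Lakeview Reservoir $17,100; West Corridor $16,950; Pioneer Greenway $15,100; Ashcroft Overpass $12,300; South Annex $13,250. Sum = $74,700.
Difference $74,750 − $74,700 = +$50 applied to largest allocation (Lakeview Reservoir): Lakeview Reservoir becomes $17,150.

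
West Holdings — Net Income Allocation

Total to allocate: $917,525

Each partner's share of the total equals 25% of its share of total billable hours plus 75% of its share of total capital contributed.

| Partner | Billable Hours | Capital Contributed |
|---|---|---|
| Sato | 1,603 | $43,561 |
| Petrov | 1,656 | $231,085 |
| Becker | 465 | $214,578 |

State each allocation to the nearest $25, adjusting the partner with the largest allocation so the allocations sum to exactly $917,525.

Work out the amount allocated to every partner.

Sato: $160,000 | Petrov: $427,050 | Becker: $330,475

Totals — billable hours 3,724, capital contributed 489,224.
Composite weights (25% billable hours + 75% capital contributed): Sato 0.1744; Petrov 0.4654; Becker 0.3602.
Raw shares: Sato 160,010.43; Petrov 427,046.74; Becker 330,467.83.
After rounding ($25): Sato $160,000; Petrov $427,050; Becker $330,475. Sum = $917,525.
No rounding difference to absorb.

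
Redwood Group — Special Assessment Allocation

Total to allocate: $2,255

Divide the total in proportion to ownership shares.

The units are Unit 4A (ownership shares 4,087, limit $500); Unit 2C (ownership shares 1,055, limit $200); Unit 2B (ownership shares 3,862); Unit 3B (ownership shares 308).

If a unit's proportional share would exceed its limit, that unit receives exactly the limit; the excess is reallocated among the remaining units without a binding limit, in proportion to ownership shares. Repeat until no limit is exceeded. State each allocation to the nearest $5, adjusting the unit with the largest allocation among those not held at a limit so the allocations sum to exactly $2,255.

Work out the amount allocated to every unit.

Total ownership shares = 9,312.
Unconstrained shares: Unit 4A 989.71; Unit 2C 255.48; Unit 2B 935.22; Unit 3B 74.59.
Capped: Unit 4A ($500), Unit 2C ($200); balance $1,555 reallocated over remaining ownership shares 4,170.
Shares after redistribution: Unit 2B 1,440.15 → $1,440; Unit 3B 114.85 → $115.

Unit 4A: $500 | Unit 2C: $200 | Unit 2B: $1,440 | Unit 3B: $115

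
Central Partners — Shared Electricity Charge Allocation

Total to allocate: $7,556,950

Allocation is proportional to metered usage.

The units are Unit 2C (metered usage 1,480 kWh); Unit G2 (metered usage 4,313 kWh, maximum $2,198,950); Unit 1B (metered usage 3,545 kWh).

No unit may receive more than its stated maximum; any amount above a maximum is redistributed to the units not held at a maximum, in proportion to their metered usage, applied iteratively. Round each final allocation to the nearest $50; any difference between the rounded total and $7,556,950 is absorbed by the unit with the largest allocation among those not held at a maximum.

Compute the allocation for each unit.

Unit 2C: $1,578,100 · Unit G2: $2,198,950 · Unit 1B: $3,779,900

Sum of metered usage: 9,338.
Unconstrained shares: Unit 2C 1,197,717.50; Unit G2 3,490,375.39; Unit 1B 2,868,857.12.
Cap binds for Unit G2 ($2,198,950); remaining pool $5,358,000 reallocated over remaining metered usage 5,025.
Shares after redistribution: Unit 2C 1,578,077.61 → $1,578,100; Unit 1B 3,779,922.39 → $3,779,900.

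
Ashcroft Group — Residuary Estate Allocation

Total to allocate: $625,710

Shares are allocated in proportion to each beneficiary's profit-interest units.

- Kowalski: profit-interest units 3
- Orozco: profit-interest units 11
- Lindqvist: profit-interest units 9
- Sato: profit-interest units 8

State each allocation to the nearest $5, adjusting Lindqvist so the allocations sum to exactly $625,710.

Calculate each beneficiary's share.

Kowalski: $60,555; Orozco: $222,025; Lindqvist: $181,655; Sato: $161,475

Combined profit-interest units = 31.
Proportional shares: Kowalski 3/31 × $625,710 = 60,552.58; Orozco 11/31 × $625,710 = 222,026.13; Lindqvist 9/31 × $625,710 = 181,657.74; Sato 8/31 × $625,710 = 161,473.55.
After rounding ($5): Kowalski $60,555; Orozco $222,025; Lindqvist $181,660; Sato $161,475. Sum = $625,715.
Difference $625,710 − $625,715 = −$5 applied to Lindqvist: Lindqvist becomes $181,655.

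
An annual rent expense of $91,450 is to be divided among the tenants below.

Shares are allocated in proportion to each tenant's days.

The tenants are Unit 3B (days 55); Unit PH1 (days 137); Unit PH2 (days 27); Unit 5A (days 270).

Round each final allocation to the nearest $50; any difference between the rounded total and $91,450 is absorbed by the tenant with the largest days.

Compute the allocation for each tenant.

Sum of days: 55 + 137 + 27 + 270 = 489.
Pro-rata amounts: Unit 3B 10,285.79; Unit PH1 25,620.96; Unit PH2 5,049.39; Unit 5A 50,493.87.
After rounding ($50): Unit 3B $10,300; Unit PH1 $25,600; Unit PH2 $5,050; Unit 5A $50,500. Sum = $91,450.
Sum already equals the total — no adjustment.

Unit 3B: $10,300; Unit PH1: $25,600; Unit PH2: $5,050; Unit 5A: $50,500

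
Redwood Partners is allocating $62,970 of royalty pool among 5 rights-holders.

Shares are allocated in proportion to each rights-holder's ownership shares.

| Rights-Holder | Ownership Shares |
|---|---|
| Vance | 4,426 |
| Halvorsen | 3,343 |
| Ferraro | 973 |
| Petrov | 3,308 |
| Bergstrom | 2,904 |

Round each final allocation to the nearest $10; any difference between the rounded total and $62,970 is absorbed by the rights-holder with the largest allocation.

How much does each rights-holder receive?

Vance: $18,630 | Halvorsen: $14,080 | Ferraro: $4,100 | Petrov: $13,930 | Bergstrom: $12,230

Total ownership shares = 14,954.
Raw shares: Vance 4,426/14,954 × $62,970 = 18,637.50; Halvorsen 3,343/14,954 × $62,970 = 14,077.08; Ferraro 973/14,954 × $62,970 = 4,097.22; Petrov 3,308/14,954 × $62,970 = 13,929.70; Bergstrom 2,904/14,954 × $62,970 = 12,228.49.
Rounded to nearest $10: Vance $18,640; Halvorsen $14,080; Ferraro $4,100; Petrov $13,930; Bergstrom $12,230. Sum = $62,980.
Difference $62,970 − $62,980 = −$10 applied to largest allocation (Vance): Vance becomes $18,630.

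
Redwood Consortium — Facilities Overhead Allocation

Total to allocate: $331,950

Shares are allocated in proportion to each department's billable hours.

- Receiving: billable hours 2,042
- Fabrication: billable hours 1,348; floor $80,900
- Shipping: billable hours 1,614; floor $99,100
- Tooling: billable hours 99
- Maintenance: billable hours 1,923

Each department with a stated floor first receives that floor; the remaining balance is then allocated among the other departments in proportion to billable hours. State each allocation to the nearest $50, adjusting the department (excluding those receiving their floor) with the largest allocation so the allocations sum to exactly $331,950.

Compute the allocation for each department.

Fund the minimums — Fabrication $80,900; Shipping $99,100. Remaining pool $151,950.
Remaining pool split over remaining billable hours 4,064: Receiving 76,348.89 → $76,350; Tooling 3,701.54 → $3,700; Maintenance 71,899.57 → $71,900.

Receiving: $76,350 | Fabrication: $80,900 | Shipping: $99,100 | Tooling: $3,700 | Maintenance: $71,900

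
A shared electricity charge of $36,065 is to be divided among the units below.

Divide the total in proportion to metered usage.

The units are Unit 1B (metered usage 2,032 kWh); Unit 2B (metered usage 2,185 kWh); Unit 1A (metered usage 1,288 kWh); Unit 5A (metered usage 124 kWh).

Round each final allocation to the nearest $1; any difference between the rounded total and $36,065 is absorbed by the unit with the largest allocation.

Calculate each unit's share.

Total metered usage = 5,629.
Raw shares: Unit 1B 2,032/5,629 × $36,065 = 13,019.02; Unit 2B 2,185/5,629 × $36,065 = 13,999.29; Unit 1A 1,288/5,629 × $36,065 = 8,252.22; Unit 5A 124/5,629 × $36,065 = 794.47.
At nearest $1: Unit 1B $13,019; Unit 2B $13,999; Unit 1A $8,252; Unit 5A $794. Sum = $36,064.
Difference $36,065 − $36,064 = +$1 applied to largest allocation (Unit 2B): Unit 2B becomes $14,000.

Unit 1B: $13,019 · Unit 2B: $14,000 · Unit 1A: $8,252 · Unit 5A: $794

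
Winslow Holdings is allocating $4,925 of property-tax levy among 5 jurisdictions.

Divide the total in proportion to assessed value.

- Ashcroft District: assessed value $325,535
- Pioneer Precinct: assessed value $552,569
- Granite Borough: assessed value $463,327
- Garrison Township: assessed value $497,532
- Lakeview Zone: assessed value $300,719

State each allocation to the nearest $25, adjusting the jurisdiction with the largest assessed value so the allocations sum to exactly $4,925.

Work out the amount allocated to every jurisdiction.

Combined assessed value = 325,535 + 552,569 + 463,327 + 497,532 + 300,719 = 2,139,682.
Proportional shares: Ashcroft District 749.30; Pioneer Precinct 1,271.87; Granite Borough 1,066.46; Garrison Township 1,145.19; Lakeview Zone 692.18.
At nearest $25: Ashcroft District $750; Pioneer Precinct $1,275; Granite Borough $1,075; Garrison Township $1,150; Lakeview Zone $700. Sum = $4,950.
Difference $4,925 − $4,950 = −$25 applied to largest assessed value (Pioneer Precinct): Pioneer Precinct becomes $1,250.

Ashcroft District: $750 | Pioneer Precinct: $1,250 | Granite Borough: $1,075 | Garrison Township: $1,150 | Lakeview Zone: $700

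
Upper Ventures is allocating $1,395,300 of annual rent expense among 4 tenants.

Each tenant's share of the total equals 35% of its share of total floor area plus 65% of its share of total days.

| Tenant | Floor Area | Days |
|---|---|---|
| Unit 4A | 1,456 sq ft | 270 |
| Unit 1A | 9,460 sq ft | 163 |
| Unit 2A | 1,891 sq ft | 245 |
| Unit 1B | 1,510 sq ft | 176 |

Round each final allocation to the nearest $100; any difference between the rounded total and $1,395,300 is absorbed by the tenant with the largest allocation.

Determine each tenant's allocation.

Unit 4A: $336,400; Unit 1A: $495,800; Unit 2A: $324,700; Unit 1B: $238,400

Floor area total 14,317; days total 854.
Blended shares (35% floor area + 65% days): Unit 4A 0.2411; Unit 1A 0.3553; Unit 2A 0.2327; Unit 1B 0.1709.
Raw shares: Unit 4A 336,403.43; Unit 1A 495,787.43; Unit 2A 324,691.43; Unit 1B 238,417.71.
Rounded to nearest $100: Unit 4A $336,400; Unit 1A $495,800; Unit 2A $324,700; Unit 1B $238,400. Sum = $1,395,300.
No rounding difference to absorb.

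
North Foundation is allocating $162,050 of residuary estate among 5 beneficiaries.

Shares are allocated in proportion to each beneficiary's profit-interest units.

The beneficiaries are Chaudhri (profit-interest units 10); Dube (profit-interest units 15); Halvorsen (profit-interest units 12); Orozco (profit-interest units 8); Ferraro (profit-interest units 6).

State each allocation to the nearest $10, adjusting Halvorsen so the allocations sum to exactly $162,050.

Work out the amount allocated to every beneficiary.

Chaudhri: $31,770; Dube: $47,660; Halvorsen: $38,140; Orozco: $25,420; Ferraro: $19,060

Combined profit-interest units = 51.
Proportional shares: Chaudhri 10/51 × $162,050 = 31,774.51; Dube 15/51 × $162,050 = 47,661.76; Halvorsen 12/51 × $162,050 = 38,129.41; Orozco 8/51 × $162,050 = 25,419.61; Ferraro 6/51 × $162,050 = 19,064.71.
After rounding ($10): Chaudhri $31,770; Dube $47,660; Halvorsen $38,130; Orozco $25,420; Ferraro $19,060. Sum = $162,040.
Difference $162,050 − $162,040 = +$10 applied to Halvorsen: Halvorsen becomes $38,140.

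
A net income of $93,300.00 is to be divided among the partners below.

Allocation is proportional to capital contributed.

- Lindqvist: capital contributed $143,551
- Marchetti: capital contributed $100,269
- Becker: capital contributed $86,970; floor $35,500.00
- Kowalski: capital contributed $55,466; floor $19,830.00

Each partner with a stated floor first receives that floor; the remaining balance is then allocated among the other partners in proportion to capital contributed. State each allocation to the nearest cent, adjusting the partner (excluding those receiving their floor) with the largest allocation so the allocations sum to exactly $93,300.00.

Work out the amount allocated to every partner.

Lindqvist: $22,355.15; Marchetti: $15,614.85; Becker: $35,500.00; Kowalski: $19,830.00

Guaranteed amounts: Becker $35,500.00; Kowalski $19,830.00. Residual $37,970.00.
Residual split over remaining capital contributed 243,820: Lindqvist 22,355.1451 → $22,355.15; Marchetti 15,614.8549 → $15,614.85.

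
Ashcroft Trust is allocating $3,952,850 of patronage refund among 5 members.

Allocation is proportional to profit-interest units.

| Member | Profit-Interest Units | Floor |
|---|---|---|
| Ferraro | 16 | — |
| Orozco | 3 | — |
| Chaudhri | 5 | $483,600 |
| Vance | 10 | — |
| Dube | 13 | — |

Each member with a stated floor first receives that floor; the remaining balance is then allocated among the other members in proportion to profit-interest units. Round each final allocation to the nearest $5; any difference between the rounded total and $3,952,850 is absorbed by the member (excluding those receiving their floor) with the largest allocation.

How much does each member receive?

Guaranteed amounts: Chaudhri $483,600. Residual $3,469,250.
Residual split over remaining profit-interest units 42: Ferraro 1,321,619.05 → $1,321,620; Orozco 247,803.57 → $247,805; Vance 826,011.90 → $826,010; Dube 1,073,815.48 → $1,073,815.

Ferraro: $1,321,620; Orozco: $247,805; Chaudhri: $483,600; Vance: $826,010; Dube: $1,073,815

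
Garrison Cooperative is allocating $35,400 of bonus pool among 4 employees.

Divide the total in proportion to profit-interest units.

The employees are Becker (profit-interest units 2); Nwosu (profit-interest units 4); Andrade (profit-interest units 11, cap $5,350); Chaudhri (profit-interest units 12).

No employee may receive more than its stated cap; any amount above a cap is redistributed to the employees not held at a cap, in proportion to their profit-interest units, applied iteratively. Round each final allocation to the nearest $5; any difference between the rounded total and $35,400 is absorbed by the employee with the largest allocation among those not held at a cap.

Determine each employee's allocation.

Profit-interest units total: 29.
Pro-rata shares before constraints: Becker 2,441.38; Nwosu 4,882.76; Andrade 13,427.59; Chaudhri 14,648.28.
Capped: Andrade ($5,350); residual $30,050 reallocated over remaining profit-interest units 18.
Remaining shares: Becker 3,338.89 → $3,340; Nwosu 6,677.78 → $6,680; Chaudhri 20,033.33 → $20,035.
Rounding difference −$5 applied to Chaudhri → $20,030.

Becker: $3,340 | Nwosu: $6,680 | Andrade: $5,350 | Chaudhri: $20,030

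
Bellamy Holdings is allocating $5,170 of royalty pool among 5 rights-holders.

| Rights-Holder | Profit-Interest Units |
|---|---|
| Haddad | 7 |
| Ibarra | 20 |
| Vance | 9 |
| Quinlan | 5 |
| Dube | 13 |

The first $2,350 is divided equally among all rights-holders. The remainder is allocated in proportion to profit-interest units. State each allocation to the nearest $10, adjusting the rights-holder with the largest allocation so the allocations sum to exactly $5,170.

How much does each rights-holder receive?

First tranche $2,350 split equally: $470 each.
Remainder $2,820 by profit-interest units (total 54): Haddad 365.56 → $370; Ibarra 1,044.44 → $1,040; Vance 470.00 → $470; Quinlan 261.11 → $260; Dube 678.89 → $680.
Totals: Haddad $470 + $370 = $840; Ibarra $470 + $1,040 = $1,510; Vance $470 + $470 = $940; Quinlan $470 + $260 = $730; Dube $470 + $680 = $1,150.

Haddad: $840 · Ibarra: $1,510 · Vance: $940 · Quinlan: $730 · Dube: $1,150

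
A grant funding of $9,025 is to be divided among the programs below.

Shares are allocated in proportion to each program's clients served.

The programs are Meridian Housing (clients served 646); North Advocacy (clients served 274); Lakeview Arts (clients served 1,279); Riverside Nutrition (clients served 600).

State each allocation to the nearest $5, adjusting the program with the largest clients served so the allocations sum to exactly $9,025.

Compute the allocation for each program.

Total clients served = 646 + 274 + 1,279 + 600 = 2,799.
Pro-rata amounts: Meridian Housing 2,082.94; North Advocacy 883.48; Lakeview Arts 4,123.96; Riverside Nutrition 1,934.62.
After rounding ($5): Meridian Housing $2,085; North Advocacy $885; Lakeview Arts $4,125; Riverside Nutrition $1,935. Sum = $9,030.
Difference $9,025 − $9,030 = −$5 applied to largest clients served (Lakeview Arts): Lakeview Arts becomes $4,120.

Meridian Housing: $2,085 · North Advocacy: $885 · Lakeview Arts: $4,120 · Riverside Nutrition: $1,935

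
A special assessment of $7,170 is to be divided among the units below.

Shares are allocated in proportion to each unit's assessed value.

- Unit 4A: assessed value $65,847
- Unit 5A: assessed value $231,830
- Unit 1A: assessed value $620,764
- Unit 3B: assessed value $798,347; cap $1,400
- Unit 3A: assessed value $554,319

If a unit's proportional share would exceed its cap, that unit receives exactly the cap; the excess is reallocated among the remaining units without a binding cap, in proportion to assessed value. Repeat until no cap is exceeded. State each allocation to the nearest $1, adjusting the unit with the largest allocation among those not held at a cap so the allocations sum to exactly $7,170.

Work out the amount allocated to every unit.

Combined assessed value = 2,271,107.
Pro-rata shares before constraints: Unit 4A 207.88; Unit 5A 731.90; Unit 1A 1,959.78; Unit 3B 2,520.42; Unit 3A 1,750.01.
Cap binds for Unit 3B ($1,400); remaining pool $5,770 reallocated over remaining assessed value 1,472,760.
Remaining shares: Unit 4A 257.98 → $258; Unit 5A 908.27 → $908; Unit 1A 2,432.04 → $2,432; Unit 3A 2,171.72 → $2,172.

Unit 4A: $258; Unit 5A: $908; Unit 1A: $2,432; Unit 3B: $1,400; Unit 3A: $2,172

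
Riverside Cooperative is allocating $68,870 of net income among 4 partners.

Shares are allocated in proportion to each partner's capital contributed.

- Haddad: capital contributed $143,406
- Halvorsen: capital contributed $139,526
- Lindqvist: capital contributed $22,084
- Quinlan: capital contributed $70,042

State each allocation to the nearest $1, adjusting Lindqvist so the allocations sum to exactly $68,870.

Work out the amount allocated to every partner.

Capital contributed total: 375,058.
Pro-rata amounts: Haddad 143,406/375,058 × $68,870 = 26,332.92; Halvorsen 139,526/375,058 × $68,870 = 25,620.45; Lindqvist 22,084/375,058 × $68,870 = 4,055.17; Quinlan 70,042/375,058 × $68,870 = 12,861.46.
At nearest $1: Haddad $26,333; Halvorsen $25,620; Lindqvist $4,055; Quinlan $12,861. Sum = $68,869.
Difference $68,870 − $68,869 = +$1 applied to Lindqvist: Lindqvist becomes $4,056.

Haddad: $26,333 · Halvorsen: $25,620 · Lindqvist: $4,056 · Quinlan: $12,861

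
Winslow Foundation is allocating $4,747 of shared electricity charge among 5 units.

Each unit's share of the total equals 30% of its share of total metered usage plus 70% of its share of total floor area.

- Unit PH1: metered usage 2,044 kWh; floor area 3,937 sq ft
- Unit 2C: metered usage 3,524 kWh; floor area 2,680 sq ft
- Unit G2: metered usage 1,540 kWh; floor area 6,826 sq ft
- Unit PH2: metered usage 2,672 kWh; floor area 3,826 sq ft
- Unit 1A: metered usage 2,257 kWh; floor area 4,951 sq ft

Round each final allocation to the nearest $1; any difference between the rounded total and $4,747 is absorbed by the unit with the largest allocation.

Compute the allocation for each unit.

Unit PH1: $831 · Unit 2C: $818 · Unit G2: $1,203 · Unit PH2: $888 · Unit 1A: $1,007

Metered usage total 12,037; floor area total 22,220.
Composite weights (30% metered usage + 70% floor area): Unit PH1 0.1750; Unit 2C 0.1723; Unit G2 0.2534; Unit PH2 0.1871; Unit 1A 0.2122.
Raw shares: Unit PH1 830.59; Unit 2C 817.71; Unit G2 1,202.99; Unit PH2 888.29; Unit 1A 1,007.43.
Rounded to nearest $1: Unit PH1 $831; Unit 2C $818; Unit G2 $1,203; Unit PH2 $888; Unit 1A $1,007. Sum = $4,747.
Sum already equals the total — no adjustment.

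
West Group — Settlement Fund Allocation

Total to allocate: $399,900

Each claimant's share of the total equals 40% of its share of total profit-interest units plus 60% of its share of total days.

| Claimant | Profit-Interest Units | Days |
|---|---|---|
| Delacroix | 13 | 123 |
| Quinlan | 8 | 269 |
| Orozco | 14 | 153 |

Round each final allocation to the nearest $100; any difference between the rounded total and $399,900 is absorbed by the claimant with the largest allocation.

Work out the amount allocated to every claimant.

Profit-interest units total 35; days total 545.
Combined weights (40% profit-interest units + 60% days): Delacroix 0.2840; Quinlan 0.3876; Orozco 0.3284.
Unrounded shares: Delacroix 113,565.31; Quinlan 154,991.39; Orozco 131,343.30.
At nearest $100: Delacroix $113,600; Quinlan $155,000; Orozco $131,300. Sum = $399,900.
Sum already equals the total — no adjustment.

Delacroix: $113,600 | Quinlan: $155,000 | Orozco: $131,300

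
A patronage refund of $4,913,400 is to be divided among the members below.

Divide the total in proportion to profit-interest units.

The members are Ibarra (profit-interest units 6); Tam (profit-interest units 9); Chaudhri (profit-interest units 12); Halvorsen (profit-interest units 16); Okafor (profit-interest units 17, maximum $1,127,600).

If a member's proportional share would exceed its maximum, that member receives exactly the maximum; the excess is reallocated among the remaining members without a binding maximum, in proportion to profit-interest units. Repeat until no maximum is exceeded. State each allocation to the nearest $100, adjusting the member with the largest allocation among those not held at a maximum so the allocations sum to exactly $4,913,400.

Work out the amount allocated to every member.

Ibarra: $528,300 · Tam: $792,400 · Chaudhri: $1,056,500 · Halvorsen: $1,408,600 · Okafor: $1,127,600

Profit-interest units total: 60.
Proportional shares (ignoring caps): Ibarra 491,340.00; Tam 737,010.00; Chaudhri 982,680.00; Halvorsen 1,310,240.00; Okafor 1,392,130.00.
Capped: Okafor ($1,127,600); residual $3,785,800 reallocated over remaining profit-interest units 43.
Redistributed shares: Ibarra 528,251.16 → $528,300; Tam 792,376.74 → $792,400; Chaudhri 1,056,502.33 → $1,056,500; Halvorsen 1,408,669.77 → $1,408,700.
Rounding difference −$100 applied to Halvorsen → $1,408,600.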